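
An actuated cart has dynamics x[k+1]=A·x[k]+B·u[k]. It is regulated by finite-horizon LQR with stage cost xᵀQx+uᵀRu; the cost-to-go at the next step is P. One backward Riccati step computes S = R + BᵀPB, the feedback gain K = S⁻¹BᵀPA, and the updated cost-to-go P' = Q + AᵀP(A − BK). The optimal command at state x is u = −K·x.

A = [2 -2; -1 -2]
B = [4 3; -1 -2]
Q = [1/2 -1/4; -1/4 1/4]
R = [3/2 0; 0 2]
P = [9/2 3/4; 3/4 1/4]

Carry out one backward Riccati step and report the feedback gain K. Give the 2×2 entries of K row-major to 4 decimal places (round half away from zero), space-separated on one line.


0.3344 -0.5452 0.1967 -0.0662

BᵀP = [17.2500 2.7500; 12.0000 1.7500]
S = R + BᵀPB = [3/2 0; 0 2] + [66.2500 46.2500; 46.2500 32.5000] = [67.7500 46.2500; 46.2500 34.5000]
BᵀPA = [31.7500 -40.0000; 22.2500 -27.5000]
K = S⁻¹·BᵀPA = [0.3344 -0.5452; 0.1967 -0.0662]
A−BK = [0.0725 0.3795; -0.2723 -2.6776]
AᵀP(A−BK) = [0.2576 -0.2165; -0.2165 1.3709]
P' = Q + AᵀP(A−BK) = [0.7576 -0.4665; -0.4665 1.6209]
tr(P') = 2.3786


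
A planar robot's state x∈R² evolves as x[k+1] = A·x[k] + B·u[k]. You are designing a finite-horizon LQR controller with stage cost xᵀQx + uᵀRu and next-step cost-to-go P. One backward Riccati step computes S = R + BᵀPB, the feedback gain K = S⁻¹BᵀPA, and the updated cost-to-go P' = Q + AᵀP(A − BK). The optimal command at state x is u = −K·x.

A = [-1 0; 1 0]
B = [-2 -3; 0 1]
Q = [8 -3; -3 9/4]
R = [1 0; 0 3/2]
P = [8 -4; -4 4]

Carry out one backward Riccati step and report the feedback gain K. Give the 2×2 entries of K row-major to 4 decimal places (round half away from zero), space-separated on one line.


-0.1311 0.0000 0.5059 0.0000

BᵀP = [-16.0000 8.0000; -28.0000 16.0000]
S = R + BᵀPB = [1 0; 0 3/2] + [32.0000 56.0000; 56.0000 100.0000] = [33.0000 56.0000; 56.0000 101.5000]
BᵀPA = [24.0000 0.0000; 44.0000 0.0000]
K = S⁻¹·BᵀPA = [-0.1311 0.0000; 0.5059 0.0000]
A−BK = [0.2553 0.0000; 0.4941 0.0000]
AᵀP(A−BK) = [0.8899 0.0000; 0.0000 0.0000]
P' = Q + AᵀP(A−BK) = [8.8899 -3.0000; -3.0000 2.2500]
tr(P') = 11.1399


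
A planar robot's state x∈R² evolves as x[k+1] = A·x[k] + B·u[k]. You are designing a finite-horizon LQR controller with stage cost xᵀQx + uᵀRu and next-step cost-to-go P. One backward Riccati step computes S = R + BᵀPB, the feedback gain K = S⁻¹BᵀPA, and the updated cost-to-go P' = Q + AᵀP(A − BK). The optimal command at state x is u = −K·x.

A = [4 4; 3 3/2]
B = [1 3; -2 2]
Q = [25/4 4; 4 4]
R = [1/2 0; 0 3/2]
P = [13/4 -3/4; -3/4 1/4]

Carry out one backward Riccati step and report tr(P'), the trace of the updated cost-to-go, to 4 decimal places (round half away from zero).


BᵀP = [4.7500 -1.2500; 8.2500 -1.7500]
S = R + BᵀPB = [1/2 0; 0 3/2] + [7.2500 11.7500; 11.7500 21.2500] = [7.7500 11.7500; 11.7500 22.7500]
BᵀPA = [15.2500 17.1250; 27.7500 30.3750]
K = S⁻¹·BᵀPA = [0.5458 0.8546; 0.9379 0.8938]
A−BK = [0.6405 0.4641; 2.2157 1.4216]
AᵀP(A−BK) = [1.9003 1.7900; 1.7900 1.7790]
P' = Q + AᵀP(A−BK) = [8.1503 5.7900; 5.7900 5.7790]
tr(P') = 13.9293

13.9293


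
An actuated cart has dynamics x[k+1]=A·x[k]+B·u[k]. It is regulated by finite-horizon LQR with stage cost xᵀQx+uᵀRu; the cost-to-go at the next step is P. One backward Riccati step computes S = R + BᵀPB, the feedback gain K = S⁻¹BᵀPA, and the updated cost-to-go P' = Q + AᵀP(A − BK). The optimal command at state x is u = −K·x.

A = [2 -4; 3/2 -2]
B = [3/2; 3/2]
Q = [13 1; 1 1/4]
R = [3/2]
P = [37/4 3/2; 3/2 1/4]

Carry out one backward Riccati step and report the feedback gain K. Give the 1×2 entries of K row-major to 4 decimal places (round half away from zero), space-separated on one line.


1.2215 -2.3544

BᵀP = [16.1250 2.6250]
S = R + BᵀPB = [3/2] + [28.1250] = [29.6250]
BᵀPA = [36.1875 -69.7500]
K = S⁻¹·BᵀPA = [1.2215 -2.3544]
A−BK = [0.1677 -0.4684; -0.3323 1.5316]
AᵀP(A−BK) = [2.3588 -4.5491; -4.5491 8.7785]
P' = Q + AᵀP(A−BK) = [15.3588 -3.5491; -3.5491 9.0285]
tr(P') = 24.3873


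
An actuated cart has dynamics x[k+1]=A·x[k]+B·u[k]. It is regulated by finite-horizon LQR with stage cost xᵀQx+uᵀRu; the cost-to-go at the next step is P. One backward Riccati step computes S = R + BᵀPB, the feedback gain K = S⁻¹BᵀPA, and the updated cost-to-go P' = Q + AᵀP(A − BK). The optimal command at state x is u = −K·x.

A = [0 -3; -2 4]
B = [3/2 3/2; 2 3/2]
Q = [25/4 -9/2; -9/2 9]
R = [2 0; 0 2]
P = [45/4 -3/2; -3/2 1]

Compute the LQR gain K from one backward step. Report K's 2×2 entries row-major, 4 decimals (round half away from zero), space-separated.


BᵀP = [13.8750 -0.2500; 14.6250 -0.7500]
S = R + BᵀPB = [2 0; 0 2] + [20.3125 20.4375; 20.4375 20.8125] = [22.3125 20.4375; 20.4375 22.8125]
BᵀPA = [0.5000 -42.6250; 1.5000 -46.8750]
K = S⁻¹·BᵀPA = [-0.2108 -0.1574; 0.2546 -1.9138]
A−BK = [-0.0657 0.1068; -1.9603 7.1855]
AᵀP(A−BK) = [3.7235 -14.0507; -14.0507 56.8323]
P' = Q + AᵀP(A−BK) = [9.9735 -18.5507; -18.5507 65.8323]
tr(P') = 75.8058

-0.2108 -0.1574 0.2546 -1.9138


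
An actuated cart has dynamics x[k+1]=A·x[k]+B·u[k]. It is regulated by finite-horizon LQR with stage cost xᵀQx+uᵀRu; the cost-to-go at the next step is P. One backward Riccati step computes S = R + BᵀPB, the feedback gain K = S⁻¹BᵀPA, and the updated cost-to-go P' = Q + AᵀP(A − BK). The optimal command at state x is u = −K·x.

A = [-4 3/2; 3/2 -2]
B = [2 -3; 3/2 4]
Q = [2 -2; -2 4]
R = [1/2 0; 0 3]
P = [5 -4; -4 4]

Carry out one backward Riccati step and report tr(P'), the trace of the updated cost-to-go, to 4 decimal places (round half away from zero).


BᵀP = [4.0000 -2.0000; -31.0000 28.0000]
S = R + BᵀPB = [1/2 0; 0 3] + [5.0000 -20.0000; -20.0000 205.0000] = [5.5000 -20.0000; -20.0000 208.0000]
BᵀPA = [-19.0000 10.0000; 166.0000 -102.5000]
K = S⁻¹·BᵀPA = [-0.8495 0.0403; 0.7164 -0.4889]
A−BK = [-0.1519 -0.0474; -0.0914 -0.1048]
AᵀP(A−BK) = [1.9382 -1.0746; -1.0746 0.7334]
P' = Q + AᵀP(A−BK) = [3.9382 -3.0746; -3.0746 4.7334]
tr(P') = 8.6715

8.6715


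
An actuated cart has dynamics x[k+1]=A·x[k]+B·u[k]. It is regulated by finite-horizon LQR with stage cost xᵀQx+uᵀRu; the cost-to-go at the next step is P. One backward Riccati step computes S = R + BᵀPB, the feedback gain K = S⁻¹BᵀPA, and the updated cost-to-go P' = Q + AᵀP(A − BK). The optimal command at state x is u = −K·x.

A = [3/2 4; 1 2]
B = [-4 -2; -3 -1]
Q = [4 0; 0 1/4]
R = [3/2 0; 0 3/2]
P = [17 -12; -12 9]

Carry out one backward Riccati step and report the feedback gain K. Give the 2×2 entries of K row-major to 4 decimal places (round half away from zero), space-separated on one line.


-0.2762 -0.7197 -0.2008 -0.8870

BᵀP = [-32.0000 21.0000; -22.0000 15.0000]
S = R + BᵀPB = [3/2 0; 0 3/2] + [65.0000 43.0000; 43.0000 29.0000] = [66.5000 43.0000; 43.0000 30.5000]
BᵀPA = [-27.0000 -86.0000; -18.0000 -58.0000]
K = S⁻¹·BᵀPA = [-0.2762 -0.7197; -0.2008 -0.8870]
A−BK = [-0.0063 -0.6527; -0.0293 -1.0460]
AᵀP(A−BK) = [0.1789 0.6025; 0.6025 2.6611]
P' = Q + AᵀP(A−BK) = [4.1789 0.6025; 0.6025 2.9111]
tr(P') = 7.0900


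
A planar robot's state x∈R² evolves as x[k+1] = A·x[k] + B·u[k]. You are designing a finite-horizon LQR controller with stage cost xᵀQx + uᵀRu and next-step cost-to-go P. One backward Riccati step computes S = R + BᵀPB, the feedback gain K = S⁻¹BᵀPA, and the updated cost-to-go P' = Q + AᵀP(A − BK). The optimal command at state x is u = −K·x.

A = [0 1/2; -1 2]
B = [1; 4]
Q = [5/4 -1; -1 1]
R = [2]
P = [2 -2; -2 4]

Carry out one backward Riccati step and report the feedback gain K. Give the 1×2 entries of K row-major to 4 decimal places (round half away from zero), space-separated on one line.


-0.2692 0.4808

BᵀP = [-6.0000 14.0000]
S = R + BᵀPB = [2] + [50.0000] = [52.0000]
BᵀPA = [-14.0000 25.0000]
K = S⁻¹·BᵀPA = [-0.2692 0.4808]
A−BK = [0.2692 0.0192; 0.0769 0.0769]
AᵀP(A−BK) = [0.2308 -0.2692; -0.2692 0.4808]
P' = Q + AᵀP(A−BK) = [1.4808 -1.2692; -1.2692 1.4808]
tr(P') = 2.9615


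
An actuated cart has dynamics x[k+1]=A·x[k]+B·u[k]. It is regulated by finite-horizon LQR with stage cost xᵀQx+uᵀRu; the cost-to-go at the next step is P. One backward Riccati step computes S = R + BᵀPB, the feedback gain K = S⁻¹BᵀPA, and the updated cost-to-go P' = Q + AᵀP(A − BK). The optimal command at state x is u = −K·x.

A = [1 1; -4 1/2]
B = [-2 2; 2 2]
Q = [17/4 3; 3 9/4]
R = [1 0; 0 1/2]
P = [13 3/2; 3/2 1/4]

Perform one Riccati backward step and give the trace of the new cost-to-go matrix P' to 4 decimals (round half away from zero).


7.3885

BᵀP = [-23.0000 -2.5000; 29.0000 3.5000]
S = R + BᵀPB = [1 0; 0 1/2] + [41.0000 -51.0000; -51.0000 65.0000] = [42.0000 -51.0000; -51.0000 65.5000]
BᵀPA = [-13.0000 -24.2500; 15.0000 30.7500]
K = S⁻¹·BᵀPA = [-0.5767 -0.1342; -0.2200 0.3650]
A−BK = [0.2867 0.0017; -2.4067 0.0383]
AᵀP(A−BK) = [0.8033 0.0308; 0.0308 0.0852]
P' = Q + AᵀP(A−BK) = [5.0533 3.0308; 3.0308 2.3352]
tr(P') = 7.3885


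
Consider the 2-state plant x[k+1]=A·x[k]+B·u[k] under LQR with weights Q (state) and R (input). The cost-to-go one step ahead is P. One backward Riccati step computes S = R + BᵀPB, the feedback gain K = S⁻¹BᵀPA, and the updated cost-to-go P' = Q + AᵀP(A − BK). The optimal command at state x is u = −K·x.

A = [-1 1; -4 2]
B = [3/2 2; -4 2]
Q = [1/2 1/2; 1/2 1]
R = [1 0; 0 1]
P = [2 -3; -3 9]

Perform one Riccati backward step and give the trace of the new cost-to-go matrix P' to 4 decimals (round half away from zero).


BᵀP = [15.0000 -40.5000; -2.0000 12.0000]
S = R + BᵀPB = [1 0; 0 1] + [184.5000 -51.0000; -51.0000 20.0000] = [185.5000 -51.0000; -51.0000 21.0000]
BᵀPA = [147.0000 -66.0000; -46.0000 22.0000]
K = S⁻¹·BᵀPA = [0.5724 -0.2039; -0.8003 0.5523]
A−BK = [-0.2580 0.2012; -0.1097 0.0796]
AᵀP(A−BK) = [1.0398 -0.6134; -0.6134 0.3886]
P' = Q + AᵀP(A−BK) = [1.5398 -0.1134; -0.1134 1.3886]
tr(P') = 2.9284

2.9284


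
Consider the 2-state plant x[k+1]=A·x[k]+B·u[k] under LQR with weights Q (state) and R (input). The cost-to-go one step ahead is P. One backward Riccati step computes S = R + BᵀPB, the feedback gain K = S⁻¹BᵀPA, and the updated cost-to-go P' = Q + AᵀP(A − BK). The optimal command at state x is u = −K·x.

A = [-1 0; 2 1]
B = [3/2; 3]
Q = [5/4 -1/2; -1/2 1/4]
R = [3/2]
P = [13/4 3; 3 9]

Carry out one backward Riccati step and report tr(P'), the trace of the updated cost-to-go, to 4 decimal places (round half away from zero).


8.5963

BᵀP = [13.8750 31.5000]
S = R + BᵀPB = [3/2] + [115.3125] = [116.8125]
BᵀPA = [49.1250 31.5000]
K = S⁻¹·BᵀPA = [0.4205 0.2697]
A−BK = [-1.6308 -0.4045; 0.7384 0.1910]
AᵀP(A−BK) = [6.5907 1.7528; 1.7528 0.5056]
P' = Q + AᵀP(A−BK) = [7.8407 1.2528; 1.2528 0.7556]
tr(P') = 8.5963


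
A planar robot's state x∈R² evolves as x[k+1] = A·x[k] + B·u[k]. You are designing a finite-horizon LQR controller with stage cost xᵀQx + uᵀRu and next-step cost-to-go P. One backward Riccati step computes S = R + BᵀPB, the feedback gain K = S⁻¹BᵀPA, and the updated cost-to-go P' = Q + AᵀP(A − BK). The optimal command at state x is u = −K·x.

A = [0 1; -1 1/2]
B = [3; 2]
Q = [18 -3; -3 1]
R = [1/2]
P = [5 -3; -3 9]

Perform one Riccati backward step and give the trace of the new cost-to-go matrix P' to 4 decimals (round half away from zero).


26.4643

BᵀP = [9.0000 9.0000]
S = R + BᵀPB = [1/2] + [45.0000] = [45.5000]
BᵀPA = [-9.0000 13.5000]
K = S⁻¹·BᵀPA = [-0.1978 0.2967]
A−BK = [0.5934 0.1099; -0.6044 -0.0934]
AᵀP(A−BK) = [7.2198 1.1703; 1.1703 0.2445]
P' = Q + AᵀP(A−BK) = [25.2198 -1.8297; -1.8297 1.2445]
tr(P') = 26.4643


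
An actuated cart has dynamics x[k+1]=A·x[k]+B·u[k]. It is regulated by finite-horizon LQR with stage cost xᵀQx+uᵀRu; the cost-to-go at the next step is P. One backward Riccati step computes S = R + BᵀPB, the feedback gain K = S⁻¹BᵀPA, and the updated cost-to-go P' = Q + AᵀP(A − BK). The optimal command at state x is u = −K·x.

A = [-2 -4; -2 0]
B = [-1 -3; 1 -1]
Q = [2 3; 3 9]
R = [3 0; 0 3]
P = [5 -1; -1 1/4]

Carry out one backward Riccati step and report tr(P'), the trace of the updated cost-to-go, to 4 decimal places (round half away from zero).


BᵀP = [-6.0000 1.2500; -14.0000 2.7500]
S = R + BᵀPB = [3 0; 0 3] + [7.2500 16.7500; 16.7500 39.2500] = [10.2500 16.7500; 16.7500 42.2500]
BᵀPA = [9.5000 24.0000; 22.5000 56.0000]
K = S⁻¹·BᵀPA = [0.1607 0.4984; 0.4689 1.1279]
A−BK = [-0.4328 -0.1180; -1.6918 0.6295]
AᵀP(A−BK) = [0.9246 1.8885; 1.8885 4.8787]
P' = Q + AᵀP(A−BK) = [2.9246 4.8885; 4.8885 13.8787]
tr(P') = 16.8033

16.8033


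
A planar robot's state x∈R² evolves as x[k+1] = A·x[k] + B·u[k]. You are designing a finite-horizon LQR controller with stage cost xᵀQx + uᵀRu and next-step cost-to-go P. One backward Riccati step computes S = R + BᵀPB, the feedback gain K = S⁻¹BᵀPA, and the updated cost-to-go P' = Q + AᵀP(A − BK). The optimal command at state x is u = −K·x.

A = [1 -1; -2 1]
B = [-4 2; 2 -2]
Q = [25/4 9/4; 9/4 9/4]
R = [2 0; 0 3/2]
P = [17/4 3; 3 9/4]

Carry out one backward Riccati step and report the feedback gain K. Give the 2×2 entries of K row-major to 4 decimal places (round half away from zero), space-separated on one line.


0.1765 0.0882 0.2101 -0.1092

BᵀP = [-11.0000 -7.5000; 2.5000 1.5000]
S = R + BᵀPB = [2 0; 0 3/2] + [29.0000 -7.0000; -7.0000 2.0000] = [31.0000 -7.0000; -7.0000 3.5000]
BᵀPA = [4.0000 3.5000; -0.5000 -1.0000]
K = S⁻¹·BᵀPA = [0.1765 0.0882; 0.2101 -0.1092]
A−BK = [1.2857 -0.4286; -1.9328 0.6050]
AᵀP(A−BK) = [0.6492 -0.1576; -0.1576 0.0819]
P' = Q + AᵀP(A−BK) = [6.8992 2.0924; 2.0924 2.3319]
tr(P') = 9.2311


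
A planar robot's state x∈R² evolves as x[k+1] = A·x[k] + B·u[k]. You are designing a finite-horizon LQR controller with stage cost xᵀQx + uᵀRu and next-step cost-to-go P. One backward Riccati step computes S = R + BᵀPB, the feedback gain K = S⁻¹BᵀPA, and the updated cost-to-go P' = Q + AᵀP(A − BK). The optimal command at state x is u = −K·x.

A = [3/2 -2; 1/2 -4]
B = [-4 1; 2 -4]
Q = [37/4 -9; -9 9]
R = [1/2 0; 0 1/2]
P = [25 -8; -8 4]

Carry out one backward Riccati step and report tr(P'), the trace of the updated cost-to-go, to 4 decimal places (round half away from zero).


19.7386

BᵀP = [-116.0000 40.0000; 57.0000 -24.0000]
S = R + BᵀPB = [1/2 0; 0 1/2] + [544.0000 -276.0000; -276.0000 153.0000] = [544.5000 -276.0000; -276.0000 153.5000]
BᵀPA = [-154.0000 72.0000; 73.5000 -18.0000]
K = S⁻¹·BᵀPA = [-0.4528 0.8216; -0.3354 1.3601]
A−BK = [0.0241 -0.0735; 0.0642 -0.2030]
AᵀP(A−BK) = [0.1650 -0.4336; -0.4336 1.3236]
P' = Q + AᵀP(A−BK) = [9.4150 -9.4336; -9.4336 10.3236]
tr(P') = 19.7386


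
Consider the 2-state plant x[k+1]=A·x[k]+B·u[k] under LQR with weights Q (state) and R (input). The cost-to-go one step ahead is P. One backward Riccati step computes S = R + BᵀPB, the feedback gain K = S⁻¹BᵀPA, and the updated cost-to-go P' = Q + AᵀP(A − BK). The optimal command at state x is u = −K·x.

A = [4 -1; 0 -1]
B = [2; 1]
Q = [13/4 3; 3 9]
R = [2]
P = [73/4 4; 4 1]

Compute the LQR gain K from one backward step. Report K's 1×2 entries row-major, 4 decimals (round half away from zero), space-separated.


1.7609 -0.5380

BᵀP = [40.5000 9.0000]
S = R + BᵀPB = [2] + [90.0000] = [92.0000]
BᵀPA = [162.0000 -49.5000]
K = S⁻¹·BᵀPA = [1.7609 -0.5380]
A−BK = [0.4783 0.0761; -1.7609 -0.4620]
AᵀP(A−BK) = [6.7391 -1.8370; -1.8370 0.6168]
P' = Q + AᵀP(A−BK) = [9.9891 1.1630; 1.1630 9.6168]
tr(P') = 19.6060


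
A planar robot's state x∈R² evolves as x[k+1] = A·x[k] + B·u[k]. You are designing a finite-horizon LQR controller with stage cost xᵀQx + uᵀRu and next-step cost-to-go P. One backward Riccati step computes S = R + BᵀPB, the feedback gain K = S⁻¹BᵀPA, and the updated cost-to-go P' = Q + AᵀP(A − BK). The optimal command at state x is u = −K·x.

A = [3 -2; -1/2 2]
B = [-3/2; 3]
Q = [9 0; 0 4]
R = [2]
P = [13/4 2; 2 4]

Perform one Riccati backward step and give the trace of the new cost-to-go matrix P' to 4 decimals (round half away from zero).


41.1213

BᵀP = [1.1250 9.0000]
S = R + BᵀPB = [2] + [25.3125] = [27.3125]
BᵀPA = [-1.1250 15.7500]
K = S⁻¹·BᵀPA = [-0.0412 0.5767]
A−BK = [2.9382 -1.1350; -0.3764 0.2700]
AᵀP(A−BK) = [24.2037 -8.8513; -8.8513 3.9176]
P' = Q + AᵀP(A−BK) = [33.2037 -8.8513; -8.8513 7.9176]
tr(P') = 41.1213


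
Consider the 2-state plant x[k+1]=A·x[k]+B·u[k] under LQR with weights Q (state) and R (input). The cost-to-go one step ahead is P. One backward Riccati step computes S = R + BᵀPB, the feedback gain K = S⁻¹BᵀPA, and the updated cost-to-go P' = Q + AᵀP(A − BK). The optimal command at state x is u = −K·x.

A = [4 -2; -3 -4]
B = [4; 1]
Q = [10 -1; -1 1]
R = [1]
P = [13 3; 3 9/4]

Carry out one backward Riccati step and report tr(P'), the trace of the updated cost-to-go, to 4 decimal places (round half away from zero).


51.1498

BᵀP = [55.0000 14.2500]
S = R + BᵀPB = [1] + [234.2500] = [235.2500]
BᵀPA = [177.2500 -167.0000]
K = S⁻¹·BᵀPA = [0.7535 -0.7099]
A−BK = [0.9862 0.8395; -3.7535 -3.2901]
AᵀP(A−BK) = [22.7003 18.8268; 18.8268 17.4495]
P' = Q + AᵀP(A−BK) = [32.7003 17.8268; 17.8268 18.4495]
tr(P') = 51.1498


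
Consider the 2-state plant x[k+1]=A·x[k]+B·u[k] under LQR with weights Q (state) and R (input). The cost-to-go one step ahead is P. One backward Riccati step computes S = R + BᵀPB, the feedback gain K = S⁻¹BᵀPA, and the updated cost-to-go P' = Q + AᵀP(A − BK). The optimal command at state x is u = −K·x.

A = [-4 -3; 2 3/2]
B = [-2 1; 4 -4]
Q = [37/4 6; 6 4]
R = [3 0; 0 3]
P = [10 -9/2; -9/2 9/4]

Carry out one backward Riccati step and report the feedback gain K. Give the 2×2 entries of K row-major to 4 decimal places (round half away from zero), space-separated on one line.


BᵀP = [-38.0000 18.0000; 28.0000 -13.5000]
S = R + BᵀPB = [3 0; 0 3] + [148.0000 -110.0000; -110.0000 82.0000] = [151.0000 -110.0000; -110.0000 85.0000]
BᵀPA = [188.0000 141.0000; -139.0000 -104.2500]
K = S⁻¹·BᵀPA = [0.9388 0.7041; -0.4204 -0.3153]
A−BK = [-1.7020 -1.2765; -3.4367 -2.5776]
AᵀP(A−BK) = [6.0735 4.5551; 4.5551 3.4163]
P' = Q + AᵀP(A−BK) = [15.3235 10.5551; 10.5551 7.4163]
tr(P') = 22.7398

0.9388 0.7041 -0.4204 -0.3153


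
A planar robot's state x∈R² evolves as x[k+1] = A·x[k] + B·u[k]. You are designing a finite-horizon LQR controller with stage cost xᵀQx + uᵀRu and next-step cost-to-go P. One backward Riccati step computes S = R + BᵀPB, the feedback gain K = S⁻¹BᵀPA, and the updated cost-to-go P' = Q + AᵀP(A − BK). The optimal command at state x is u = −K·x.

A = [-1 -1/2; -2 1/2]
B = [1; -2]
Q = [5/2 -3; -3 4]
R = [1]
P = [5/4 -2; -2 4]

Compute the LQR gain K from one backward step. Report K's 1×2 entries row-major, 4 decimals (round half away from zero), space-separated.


BᵀP = [5.2500 -10.0000]
S = R + BᵀPB = [1] + [25.2500] = [26.2500]
BᵀPA = [14.7500 -7.6250]
K = S⁻¹·BᵀPA = [0.5619 -0.2905]
A−BK = [-1.5619 -0.2095; -0.8762 -0.0810]
AᵀP(A−BK) = [0.9619 -0.0905; -0.0905 0.0976]
P' = Q + AᵀP(A−BK) = [3.4619 -3.0905; -3.0905 4.0976]
tr(P') = 7.5595

0.5619 -0.2905


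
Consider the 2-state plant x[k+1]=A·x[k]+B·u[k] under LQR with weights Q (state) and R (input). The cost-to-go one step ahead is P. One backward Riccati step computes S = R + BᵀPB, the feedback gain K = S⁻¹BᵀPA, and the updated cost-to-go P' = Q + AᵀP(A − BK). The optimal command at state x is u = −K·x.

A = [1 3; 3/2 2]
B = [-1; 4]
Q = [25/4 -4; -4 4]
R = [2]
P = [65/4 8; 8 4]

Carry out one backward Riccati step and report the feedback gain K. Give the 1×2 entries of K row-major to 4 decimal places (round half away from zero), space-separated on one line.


BᵀP = [15.7500 8.0000]
S = R + BᵀPB = [2] + [16.2500] = [18.2500]
BᵀPA = [27.7500 63.2500]
K = S⁻¹·BᵀPA = [1.5205 3.4658]
A−BK = [2.5205 6.4658; -4.5822 -11.8630]
AᵀP(A−BK) = [7.0548 16.5753; 16.5753 39.0411]
P' = Q + AᵀP(A−BK) = [13.3048 12.5753; 12.5753 43.0411]
tr(P') = 56.3459

1.5205 3.4658


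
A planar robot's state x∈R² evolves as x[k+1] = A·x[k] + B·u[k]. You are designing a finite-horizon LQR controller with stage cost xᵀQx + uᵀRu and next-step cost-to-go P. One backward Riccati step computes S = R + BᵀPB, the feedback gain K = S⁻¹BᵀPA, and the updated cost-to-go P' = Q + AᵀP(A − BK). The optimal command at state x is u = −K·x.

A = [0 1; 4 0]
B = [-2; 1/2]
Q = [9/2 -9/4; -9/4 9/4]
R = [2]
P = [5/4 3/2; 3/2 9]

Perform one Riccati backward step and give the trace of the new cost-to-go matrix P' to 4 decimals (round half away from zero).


BᵀP = [-1.7500 1.5000]
S = R + BᵀPB = [2] + [4.2500] = [6.2500]
BᵀPA = [6.0000 -1.7500]
K = S⁻¹·BᵀPA = [0.9600 -0.2800]
A−BK = [1.9200 0.4400; 3.5200 0.1400]
AᵀP(A−BK) = [138.2400 7.6800; 7.6800 0.7600]
P' = Q + AᵀP(A−BK) = [142.7400 5.4300; 5.4300 3.0100]
tr(P') = 145.7500

145.7500


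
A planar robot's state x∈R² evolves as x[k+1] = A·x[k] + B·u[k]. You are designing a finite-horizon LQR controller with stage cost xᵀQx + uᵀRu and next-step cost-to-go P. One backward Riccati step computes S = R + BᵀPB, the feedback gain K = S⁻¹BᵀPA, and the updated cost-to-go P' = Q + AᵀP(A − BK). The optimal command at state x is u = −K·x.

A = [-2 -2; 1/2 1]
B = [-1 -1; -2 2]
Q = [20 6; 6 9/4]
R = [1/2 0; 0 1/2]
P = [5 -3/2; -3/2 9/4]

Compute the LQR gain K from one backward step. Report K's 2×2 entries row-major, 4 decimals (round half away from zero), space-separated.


0.8041 0.6856 1.0837 1.2070

BᵀP = [-2.0000 -3.0000; -8.0000 6.0000]
S = R + BᵀPB = [1/2 0; 0 1/2] + [8.0000 -4.0000; -4.0000 20.0000] = [8.5000 -4.0000; -4.0000 20.5000]
BᵀPA = [2.5000 1.0000; 19.0000 22.0000]
K = S⁻¹·BᵀPA = [0.8041 0.6856; 1.0837 1.2070]
A−BK = [-0.1122 -0.1074; -0.0592 -0.0427]
AᵀP(A−BK) = [0.9614 0.9789; 0.9789 1.0115]
P' = Q + AᵀP(A−BK) = [20.9614 6.9789; 6.9789 3.2615]
tr(P') = 24.2228


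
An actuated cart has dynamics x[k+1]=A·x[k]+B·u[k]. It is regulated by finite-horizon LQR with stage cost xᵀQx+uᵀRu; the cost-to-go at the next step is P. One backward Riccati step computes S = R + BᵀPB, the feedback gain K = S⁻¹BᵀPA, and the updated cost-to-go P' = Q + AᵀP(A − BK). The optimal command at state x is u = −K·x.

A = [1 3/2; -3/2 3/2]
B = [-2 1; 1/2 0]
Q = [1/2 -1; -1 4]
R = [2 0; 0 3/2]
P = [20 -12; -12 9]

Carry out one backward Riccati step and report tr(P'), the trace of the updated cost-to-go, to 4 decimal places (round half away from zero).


12.4639

BᵀP = [-46.0000 28.5000; 20.0000 -12.0000]
S = R + BᵀPB = [2 0; 0 3/2] + [106.2500 -46.0000; -46.0000 20.0000] = [108.2500 -46.0000; -46.0000 21.5000]
BᵀPA = [-88.7500 -26.2500; 38.0000 12.0000]
K = S⁻¹·BᵀPA = [-0.7575 -0.0585; 0.1467 0.4329]
A−BK = [-0.6617 0.9500; -1.1212 1.5293]
AᵀP(A−BK) = [3.4453 -2.8953; -2.8953 4.5186]
P' = Q + AᵀP(A−BK) = [3.9453 -3.8953; -3.8953 8.5186]
tr(P') = 12.4639


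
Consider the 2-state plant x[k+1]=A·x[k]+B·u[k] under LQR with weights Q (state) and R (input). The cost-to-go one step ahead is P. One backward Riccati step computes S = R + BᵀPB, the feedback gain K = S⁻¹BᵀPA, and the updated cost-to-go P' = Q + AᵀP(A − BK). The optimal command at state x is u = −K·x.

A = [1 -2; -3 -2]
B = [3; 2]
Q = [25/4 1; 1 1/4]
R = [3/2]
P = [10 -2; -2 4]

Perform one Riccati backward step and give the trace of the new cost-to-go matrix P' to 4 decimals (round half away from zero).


62.1527

BᵀP = [26.0000 2.0000]
S = R + BᵀPB = [3/2] + [82.0000] = [83.5000]
BᵀPA = [20.0000 -56.0000]
K = S⁻¹·BᵀPA = [0.2395 -0.6707]
A−BK = [0.2814 0.0120; -3.4790 -0.6587]
AᵀP(A−BK) = [53.2096 9.4132; 9.4132 2.4431]
P' = Q + AᵀP(A−BK) = [59.4596 10.4132; 10.4132 2.6931]
tr(P') = 62.1527


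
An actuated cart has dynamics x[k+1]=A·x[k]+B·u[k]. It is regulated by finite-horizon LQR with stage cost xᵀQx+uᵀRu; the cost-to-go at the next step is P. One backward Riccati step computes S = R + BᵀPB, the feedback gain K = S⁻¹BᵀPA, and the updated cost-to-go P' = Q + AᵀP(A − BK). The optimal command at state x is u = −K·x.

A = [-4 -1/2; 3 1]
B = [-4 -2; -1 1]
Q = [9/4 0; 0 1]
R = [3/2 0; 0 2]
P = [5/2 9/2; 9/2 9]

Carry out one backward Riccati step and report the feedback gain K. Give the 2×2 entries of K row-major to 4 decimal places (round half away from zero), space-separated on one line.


BᵀP = [-14.5000 -27.0000; -0.5000 0.0000]
S = R + BᵀPB = [3/2 0; 0 2] + [85.0000 2.0000; 2.0000 1.0000] = [86.5000 2.0000; 2.0000 3.0000]
BᵀPA = [-23.0000 -19.7500; 2.0000 0.2500]
K = S⁻¹·BᵀPA = [-0.2857 -0.2339; 0.8571 0.2392]
A−BK = [-3.4286 -0.9569; 1.8571 0.5269]
AᵀP(A−BK) = [4.7143 1.3929; 1.3929 0.4466]
P' = Q + AᵀP(A−BK) = [6.9643 1.3929; 1.3929 1.4466]
tr(P') = 8.4108

-0.2857 -0.2339 0.8571 0.2392


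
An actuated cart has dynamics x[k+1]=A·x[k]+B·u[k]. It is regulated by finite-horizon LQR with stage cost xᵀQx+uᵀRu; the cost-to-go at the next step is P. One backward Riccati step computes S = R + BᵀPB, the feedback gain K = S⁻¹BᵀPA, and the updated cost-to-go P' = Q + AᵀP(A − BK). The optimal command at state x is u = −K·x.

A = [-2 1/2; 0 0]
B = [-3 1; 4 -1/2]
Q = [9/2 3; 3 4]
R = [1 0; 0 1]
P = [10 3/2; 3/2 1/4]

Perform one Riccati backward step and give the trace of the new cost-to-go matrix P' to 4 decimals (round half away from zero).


9.3646

BᵀP = [-24.0000 -3.5000; 9.2500 1.3750]
S = R + BᵀPB = [1 0; 0 1] + [58.0000 -22.2500; -22.2500 8.5625] = [59.0000 -22.2500; -22.2500 9.5625]
BᵀPA = [48.0000 -12.0000; -18.5000 4.6250]
K = S⁻¹·BᵀPA = [0.6854 -0.1713; -0.3400 0.0850]
A−BK = [0.3960 -0.0990; -2.9114 0.7278]
AᵀP(A−BK) = [0.8137 -0.2034; -0.2034 0.0509]
P' = Q + AᵀP(A−BK) = [5.3137 2.7966; 2.7966 4.0509]
tr(P') = 9.3646


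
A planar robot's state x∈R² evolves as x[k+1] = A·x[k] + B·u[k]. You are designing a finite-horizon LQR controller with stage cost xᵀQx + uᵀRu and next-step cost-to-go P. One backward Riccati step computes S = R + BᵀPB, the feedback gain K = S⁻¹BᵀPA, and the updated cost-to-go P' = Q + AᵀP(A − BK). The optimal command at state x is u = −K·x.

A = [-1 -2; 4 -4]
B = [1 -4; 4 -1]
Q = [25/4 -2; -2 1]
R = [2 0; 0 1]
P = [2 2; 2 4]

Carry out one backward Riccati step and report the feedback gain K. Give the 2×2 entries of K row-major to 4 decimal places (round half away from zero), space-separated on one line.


BᵀP = [10.0000 18.0000; -10.0000 -12.0000]
S = R + BᵀPB = [2 0; 0 1] + [82.0000 -58.0000; -58.0000 52.0000] = [84.0000 -58.0000; -58.0000 53.0000]
BᵀPA = [62.0000 -92.0000; -38.0000 68.0000]
K = S⁻¹·BᵀPA = [0.9945 -0.8566; 0.3713 0.3456]
A−BK = [-0.5092 0.2390; 0.3934 -0.2279]
AᵀP(A−BK) = [2.4522 -1.7574; -1.7574 1.6912]
P' = Q + AᵀP(A−BK) = [8.7022 -3.7574; -3.7574 2.6912]
tr(P') = 11.3934

0.9945 -0.8566 0.3713 0.3456


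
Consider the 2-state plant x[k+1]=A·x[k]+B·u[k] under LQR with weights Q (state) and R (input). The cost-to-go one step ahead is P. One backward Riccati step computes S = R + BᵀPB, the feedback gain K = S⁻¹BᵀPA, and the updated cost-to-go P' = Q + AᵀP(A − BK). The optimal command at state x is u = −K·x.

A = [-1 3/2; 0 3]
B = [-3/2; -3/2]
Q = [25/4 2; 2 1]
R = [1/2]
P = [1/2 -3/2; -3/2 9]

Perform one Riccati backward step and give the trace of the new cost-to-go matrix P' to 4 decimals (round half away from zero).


BᵀP = [1.5000 -11.2500]
S = R + BᵀPB = [1/2] + [14.6250] = [15.1250]
BᵀPA = [-1.5000 -31.5000]
K = S⁻¹·BᵀPA = [-0.0992 -2.0826]
A−BK = [-1.1488 -1.6240; -0.1488 -0.1240]
AᵀP(A−BK) = [0.3512 0.6260; 0.6260 3.0217]
P' = Q + AᵀP(A−BK) = [6.6012 2.6260; 2.6260 4.0217]
tr(P') = 10.6229

10.6229


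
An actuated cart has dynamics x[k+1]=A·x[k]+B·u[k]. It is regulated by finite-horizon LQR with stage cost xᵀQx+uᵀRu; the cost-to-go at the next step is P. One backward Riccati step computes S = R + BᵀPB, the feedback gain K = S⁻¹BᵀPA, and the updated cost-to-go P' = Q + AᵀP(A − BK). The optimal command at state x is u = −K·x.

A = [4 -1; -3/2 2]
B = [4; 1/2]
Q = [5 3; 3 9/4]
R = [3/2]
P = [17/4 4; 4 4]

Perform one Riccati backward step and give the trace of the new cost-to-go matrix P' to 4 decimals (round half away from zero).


BᵀP = [19.0000 18.0000]
S = R + BᵀPB = [3/2] + [85.0000] = [86.5000]
BᵀPA = [49.0000 17.0000]
K = S⁻¹·BᵀPA = [0.5665 0.1965]
A−BK = [1.7341 -1.7861; -1.7832 1.9017]
AᵀP(A−BK) = [1.2428 -0.6301; -0.6301 0.9090]
P' = Q + AᵀP(A−BK) = [6.2428 2.3699; 2.3699 3.1590]
tr(P') = 9.4017

9.4017


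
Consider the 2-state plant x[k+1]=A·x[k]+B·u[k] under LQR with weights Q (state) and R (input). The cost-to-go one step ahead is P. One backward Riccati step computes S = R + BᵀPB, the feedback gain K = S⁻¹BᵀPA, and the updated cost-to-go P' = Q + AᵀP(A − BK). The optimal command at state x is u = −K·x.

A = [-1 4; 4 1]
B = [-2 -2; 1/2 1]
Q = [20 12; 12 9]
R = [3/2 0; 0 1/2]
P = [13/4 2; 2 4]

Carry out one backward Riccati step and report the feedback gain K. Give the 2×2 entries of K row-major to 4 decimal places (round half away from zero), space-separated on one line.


BᵀP = [-5.5000 -2.0000; -4.5000 0.0000]
S = R + BᵀPB = [3/2 0; 0 1/2] + [10.0000 9.0000; 9.0000 9.0000] = [11.5000 9.0000; 9.0000 9.5000]
BᵀPA = [-2.5000 -24.0000; 4.5000 -18.0000]
K = S⁻¹·BᵀPA = [-2.2743 -2.3363; 2.6283 0.3186]
A−BK = [-0.2920 -0.0354; 2.5088 1.8496]
AᵀP(A−BK) = [33.7367 25.7257; 25.7257 21.6637]
P' = Q + AᵀP(A−BK) = [53.7367 37.7257; 37.7257 30.6637]
tr(P') = 84.4004

-2.2743 -2.3363 2.6283 0.3186


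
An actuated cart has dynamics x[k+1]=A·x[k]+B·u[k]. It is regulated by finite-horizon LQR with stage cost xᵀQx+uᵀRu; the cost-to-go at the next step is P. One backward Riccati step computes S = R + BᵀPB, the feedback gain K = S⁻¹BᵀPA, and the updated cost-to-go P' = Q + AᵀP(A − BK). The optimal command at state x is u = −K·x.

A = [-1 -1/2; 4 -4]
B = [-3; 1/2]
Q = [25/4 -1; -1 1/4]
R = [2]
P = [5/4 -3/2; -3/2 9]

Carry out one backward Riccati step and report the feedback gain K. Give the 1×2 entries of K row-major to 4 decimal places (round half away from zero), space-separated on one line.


2.0250 -1.6875

BᵀP = [-4.5000 9.0000]
S = R + BᵀPB = [2] + [18.0000] = [20.0000]
BᵀPA = [40.5000 -33.7500]
K = S⁻¹·BᵀPA = [2.0250 -1.6875]
A−BK = [5.0750 -5.5625; 2.9875 -3.1563]
AᵀP(A−BK) = [75.2375 -78.0313; -78.0313 81.3594]
P' = Q + AᵀP(A−BK) = [81.4875 -79.0313; -79.0313 81.6094]
tr(P') = 163.0969


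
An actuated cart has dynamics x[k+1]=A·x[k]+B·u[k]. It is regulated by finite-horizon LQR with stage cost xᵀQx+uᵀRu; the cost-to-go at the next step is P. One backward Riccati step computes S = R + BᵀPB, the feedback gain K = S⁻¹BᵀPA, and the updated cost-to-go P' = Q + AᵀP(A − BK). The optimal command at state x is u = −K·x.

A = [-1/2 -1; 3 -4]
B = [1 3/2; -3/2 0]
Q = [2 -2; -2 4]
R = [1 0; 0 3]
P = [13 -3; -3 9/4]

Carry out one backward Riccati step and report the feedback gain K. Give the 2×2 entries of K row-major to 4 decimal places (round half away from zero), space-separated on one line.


BᵀP = [17.5000 -6.3750; 19.5000 -4.5000]
S = R + BᵀPB = [1 0; 0 3] + [27.0625 26.2500; 26.2500 29.2500] = [28.0625 26.2500; 26.2500 32.2500]
BᵀPA = [-27.8750 8.0000; -23.2500 -1.5000]
K = S⁻¹·BᵀPA = [-1.3367 1.3770; 0.3671 -1.1674]
A−BK = [0.2861 -0.6260; 0.9950 -1.9344]
AᵀP(A−BK) = [3.7745 -6.2561; -6.2561 12.2327]
P' = Q + AᵀP(A−BK) = [5.7745 -8.2561; -8.2561 16.2327]
tr(P') = 22.0072

-1.3367 1.3770 0.3671 -1.1674


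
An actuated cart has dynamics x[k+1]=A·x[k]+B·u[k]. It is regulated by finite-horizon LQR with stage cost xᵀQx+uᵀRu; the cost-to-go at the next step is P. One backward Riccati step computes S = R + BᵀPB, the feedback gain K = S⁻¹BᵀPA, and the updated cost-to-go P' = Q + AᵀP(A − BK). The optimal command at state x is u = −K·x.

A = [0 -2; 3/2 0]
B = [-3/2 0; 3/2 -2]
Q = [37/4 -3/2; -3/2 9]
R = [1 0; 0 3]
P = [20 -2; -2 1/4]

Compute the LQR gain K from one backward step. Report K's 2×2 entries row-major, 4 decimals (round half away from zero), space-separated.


BᵀP = [-33.0000 3.3750; 4.0000 -0.5000]
S = R + BᵀPB = [1 0; 0 3] + [54.5625 -6.7500; -6.7500 1.0000] = [55.5625 -6.7500; -6.7500 4.0000]
BᵀPA = [5.0625 66.0000; -0.7500 -8.0000]
K = S⁻¹·BᵀPA = [0.0860 1.1885; -0.0424 0.0057]
A−BK = [0.1289 -0.2172; 1.2862 -1.7715]
AᵀP(A−BK) = [0.0955 -0.0127; -0.0127 1.6017]
P' = Q + AᵀP(A−BK) = [9.3455 -1.5127; -1.5127 10.6017]
tr(P') = 19.9472

0.0860 1.1885 -0.0424 0.0057


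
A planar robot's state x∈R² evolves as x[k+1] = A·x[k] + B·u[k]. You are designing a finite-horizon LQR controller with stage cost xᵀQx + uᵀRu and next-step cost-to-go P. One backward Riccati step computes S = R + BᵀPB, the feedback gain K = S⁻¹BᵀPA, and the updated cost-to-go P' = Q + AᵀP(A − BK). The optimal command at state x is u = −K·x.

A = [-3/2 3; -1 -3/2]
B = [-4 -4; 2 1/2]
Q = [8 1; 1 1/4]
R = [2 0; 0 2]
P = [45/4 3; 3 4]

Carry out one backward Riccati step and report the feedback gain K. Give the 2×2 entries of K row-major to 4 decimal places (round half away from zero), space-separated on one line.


-0.4659 -0.6174 0.8596 -0.1194

BᵀP = [-39.0000 -4.0000; -43.5000 -10.0000]
S = R + BᵀPB = [2 0; 0 2] + [148.0000 154.0000; 154.0000 169.0000] = [150.0000 154.0000; 154.0000 171.0000]
BᵀPA = [62.5000 -111.0000; 75.2500 -115.5000]
K = S⁻¹·BᵀPA = [-0.4659 -0.6174; 0.8596 -0.1194]
A−BK = [0.0750 0.0527; -0.4981 -0.2055]
AᵀP(A−BK) = [2.7434 0.6988; 0.6988 0.9261]
P' = Q + AᵀP(A−BK) = [10.7434 1.6988; 1.6988 1.1761]
tr(P') = 11.9195


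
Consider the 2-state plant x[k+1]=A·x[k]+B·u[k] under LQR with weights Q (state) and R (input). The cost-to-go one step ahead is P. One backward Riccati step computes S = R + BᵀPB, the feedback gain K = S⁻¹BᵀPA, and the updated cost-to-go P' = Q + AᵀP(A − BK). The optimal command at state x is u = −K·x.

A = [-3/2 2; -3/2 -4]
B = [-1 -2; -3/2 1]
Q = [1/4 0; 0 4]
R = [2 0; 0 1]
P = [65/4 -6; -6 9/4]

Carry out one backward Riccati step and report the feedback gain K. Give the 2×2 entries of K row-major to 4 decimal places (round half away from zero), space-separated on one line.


BᵀP = [-7.2500 2.6250; -38.5000 14.2500]
S = R + BᵀPB = [2 0; 0 1] + [3.3125 17.1250; 17.1250 91.2500] = [5.3125 17.1250; 17.1250 92.2500]
BᵀPA = [6.9375 -25.0000; 36.3750 -134.0000]
K = S⁻¹·BᵀPA = [0.0867 -0.0584; 0.3782 -1.4417]
A−BK = [-0.6569 -0.9419; -1.7482 -2.6459]
AᵀP(A−BK) = [0.2660 -0.4018; -0.4018 2.3477]
P' = Q + AᵀP(A−BK) = [0.5160 -0.4018; -0.4018 6.3477]
tr(P') = 6.8637

0.0867 -0.0584 0.3782 -1.4417


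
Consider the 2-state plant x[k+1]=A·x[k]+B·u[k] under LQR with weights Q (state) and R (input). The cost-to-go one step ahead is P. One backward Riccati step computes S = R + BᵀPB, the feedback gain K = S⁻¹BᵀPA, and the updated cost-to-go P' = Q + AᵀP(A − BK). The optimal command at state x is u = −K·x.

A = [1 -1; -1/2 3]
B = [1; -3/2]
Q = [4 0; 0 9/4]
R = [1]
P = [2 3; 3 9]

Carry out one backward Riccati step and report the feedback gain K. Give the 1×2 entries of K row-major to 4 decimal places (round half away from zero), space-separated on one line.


0.1930 -2.0351

BᵀP = [-2.5000 -10.5000]
S = R + BᵀPB = [1] + [13.2500] = [14.2500]
BᵀPA = [2.7500 -29.0000]
K = S⁻¹·BᵀPA = [0.1930 -2.0351]
A−BK = [0.8070 1.0351; -0.2105 -0.0526]
AᵀP(A−BK) = [0.7193 0.5965; 0.5965 5.9825]
P' = Q + AᵀP(A−BK) = [4.7193 0.5965; 0.5965 8.2325]
tr(P') = 12.9518


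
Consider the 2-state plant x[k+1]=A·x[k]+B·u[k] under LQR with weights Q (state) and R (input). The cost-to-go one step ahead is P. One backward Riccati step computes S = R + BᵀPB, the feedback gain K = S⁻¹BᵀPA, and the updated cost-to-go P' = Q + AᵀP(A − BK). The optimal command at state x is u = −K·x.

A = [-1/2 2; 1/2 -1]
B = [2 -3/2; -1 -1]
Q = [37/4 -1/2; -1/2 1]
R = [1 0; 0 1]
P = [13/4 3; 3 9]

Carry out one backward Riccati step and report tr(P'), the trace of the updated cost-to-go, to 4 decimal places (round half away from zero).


BᵀP = [3.5000 -3.0000; -7.8750 -13.5000]
S = R + BᵀPB = [1 0; 0 1] + [10.0000 -2.2500; -2.2500 25.3125] = [11.0000 -2.2500; -2.2500 26.3125]
BᵀPA = [-3.2500 10.0000; -2.8125 -2.2500]
K = S⁻¹·BᵀPA = [-0.3230 0.9075; -0.1345 -0.0079]
A−BK = [-0.0558 0.1732; 0.0425 -0.1004]
AᵀP(A−BK) = [0.1346 -0.3230; -0.3230 0.9075]
P' = Q + AᵀP(A−BK) = [9.3846 -0.8230; -0.8230 1.9075]
tr(P') = 11.2920

11.2920


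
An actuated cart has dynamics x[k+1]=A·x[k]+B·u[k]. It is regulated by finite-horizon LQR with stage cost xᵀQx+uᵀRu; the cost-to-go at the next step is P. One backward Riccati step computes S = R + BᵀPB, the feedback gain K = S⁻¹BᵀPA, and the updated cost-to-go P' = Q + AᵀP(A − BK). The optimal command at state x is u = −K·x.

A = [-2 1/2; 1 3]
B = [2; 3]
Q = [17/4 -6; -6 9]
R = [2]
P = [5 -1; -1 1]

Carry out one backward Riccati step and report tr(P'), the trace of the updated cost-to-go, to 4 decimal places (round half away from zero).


BᵀP = [7.0000 1.0000]
S = R + BᵀPB = [2] + [17.0000] = [19.0000]
BᵀPA = [-13.0000 6.5000]
K = S⁻¹·BᵀPA = [-0.6842 0.3421]
A−BK = [-0.6316 -0.1842; 3.0526 1.9737]
AᵀP(A−BK) = [16.1053 7.9474; 7.9474 5.0263]
P' = Q + AᵀP(A−BK) = [20.3553 1.9474; 1.9474 14.0263]
tr(P') = 34.3816

34.3816


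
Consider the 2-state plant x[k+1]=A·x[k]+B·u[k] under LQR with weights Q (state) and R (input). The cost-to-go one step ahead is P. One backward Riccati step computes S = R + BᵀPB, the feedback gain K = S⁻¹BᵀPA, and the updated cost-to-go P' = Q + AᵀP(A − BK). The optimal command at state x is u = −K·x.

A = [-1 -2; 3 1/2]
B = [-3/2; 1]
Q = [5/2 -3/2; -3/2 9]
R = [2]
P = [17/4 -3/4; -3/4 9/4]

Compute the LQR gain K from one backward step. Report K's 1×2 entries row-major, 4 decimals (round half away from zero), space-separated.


BᵀP = [-7.1250 3.3750]
S = R + BᵀPB = [2] + [14.0625] = [16.0625]
BᵀPA = [17.2500 15.9375]
K = S⁻¹·BᵀPA = [1.0739 0.9922]
A−BK = [0.6109 -0.5117; 1.9261 -0.4922]
AᵀP(A−BK) = [10.4747 -0.3658; -0.3658 3.2490]
P' = Q + AᵀP(A−BK) = [12.9747 -1.8658; -1.8658 12.2490]
tr(P') = 25.2237

1.0739 0.9922


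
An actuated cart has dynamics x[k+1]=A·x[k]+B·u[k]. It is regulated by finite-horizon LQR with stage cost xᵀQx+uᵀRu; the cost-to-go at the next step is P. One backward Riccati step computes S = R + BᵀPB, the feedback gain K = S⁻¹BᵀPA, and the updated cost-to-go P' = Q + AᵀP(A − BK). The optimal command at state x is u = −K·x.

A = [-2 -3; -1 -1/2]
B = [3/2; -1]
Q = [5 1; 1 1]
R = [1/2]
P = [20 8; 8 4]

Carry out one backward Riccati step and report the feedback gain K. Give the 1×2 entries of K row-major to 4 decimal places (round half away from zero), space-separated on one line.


BᵀP = [22.0000 8.0000]
S = R + BᵀPB = [1/2] + [25.0000] = [25.5000]
BᵀPA = [-52.0000 -70.0000]
K = S⁻¹·BᵀPA = [-2.0392 -2.7451]
A−BK = [1.0588 1.1176; -3.0392 -3.2451]
AᵀP(A−BK) = [9.9608 11.2549; 11.2549 12.8431]
P' = Q + AᵀP(A−BK) = [14.9608 12.2549; 12.2549 13.8431]
tr(P') = 28.8039

-2.0392 -2.7451


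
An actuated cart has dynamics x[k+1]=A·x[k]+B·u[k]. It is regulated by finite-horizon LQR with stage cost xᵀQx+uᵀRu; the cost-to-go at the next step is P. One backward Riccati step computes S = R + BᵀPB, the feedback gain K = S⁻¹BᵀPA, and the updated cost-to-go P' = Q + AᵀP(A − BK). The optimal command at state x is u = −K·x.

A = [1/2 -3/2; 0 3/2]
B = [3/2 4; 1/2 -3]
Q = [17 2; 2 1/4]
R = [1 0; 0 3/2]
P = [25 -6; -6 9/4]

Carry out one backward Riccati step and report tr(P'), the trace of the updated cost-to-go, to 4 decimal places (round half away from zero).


17.5904

BᵀP = [34.5000 -7.8750; 118.0000 -30.7500]
S = R + BᵀPB = [1 0; 0 3/2] + [47.8125 161.6250; 161.6250 564.2500] = [48.8125 161.6250; 161.6250 565.7500]
BᵀPA = [17.2500 -63.5625; 59.0000 -223.1250]
K = S⁻¹·BᵀPA = [0.1496 0.0684; 0.0616 -0.4139]
A−BK = [0.0294 0.0531; 0.1099 0.2240]
AᵀP(A−BK) = [0.0381 -0.0081; -0.0081 0.3023]
P' = Q + AᵀP(A−BK) = [17.0381 1.9919; 1.9919 0.5523]
tr(P') = 17.5904
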